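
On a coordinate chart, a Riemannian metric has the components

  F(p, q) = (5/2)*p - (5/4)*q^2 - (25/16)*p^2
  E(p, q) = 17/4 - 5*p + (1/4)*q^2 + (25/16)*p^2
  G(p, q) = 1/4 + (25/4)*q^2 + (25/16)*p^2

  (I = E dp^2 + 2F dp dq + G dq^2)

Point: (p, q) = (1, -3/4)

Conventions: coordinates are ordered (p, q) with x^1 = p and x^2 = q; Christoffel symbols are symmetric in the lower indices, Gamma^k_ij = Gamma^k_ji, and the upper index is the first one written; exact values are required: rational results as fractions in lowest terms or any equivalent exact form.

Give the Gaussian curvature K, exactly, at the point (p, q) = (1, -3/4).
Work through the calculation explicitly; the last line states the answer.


E = 61/64, F = 15/64, G = 341/64, EG - F^2 = 643/128 at the point
E_p = -15/8, E_q = -3/8, F_p = -5/8, F_q = 15/8, G_p = 25/8, G_q = -75/8
E_qq = 1/2, F_pq = 0, G_pp = 25/8
Brioschi: K = (det M1 - det M2) / (EG - F^2)^2 with the standard first/second-derivative matrices M1, M2.
M1 = [[-E_qq/2 + F_pq - G_pp/2, E_p/2, F_p - E_q/2], [F_q - G_p/2, E, F], [G_q/2, F, G]] = [[-29/16, -15/16, -7/16], [5/16, 61/64, 15/64], [-75/16, 15/64, 341/64]]; det M1 = -34819/4096
M2 = [[0, E_q/2, G_p/2], [E_q/2, E, F], [G_p/2, F, G]] = [[0, -3/16, 25/16], [-3/16, 61/64, 15/64], [25/16, 15/64, 341/64]]; det M2 = -10861/4096
det M1 - det M2 = -11979/2048; K = -11979/2048 / (643/128)^2 = -95832/413449

Answer: K = -95832/413449


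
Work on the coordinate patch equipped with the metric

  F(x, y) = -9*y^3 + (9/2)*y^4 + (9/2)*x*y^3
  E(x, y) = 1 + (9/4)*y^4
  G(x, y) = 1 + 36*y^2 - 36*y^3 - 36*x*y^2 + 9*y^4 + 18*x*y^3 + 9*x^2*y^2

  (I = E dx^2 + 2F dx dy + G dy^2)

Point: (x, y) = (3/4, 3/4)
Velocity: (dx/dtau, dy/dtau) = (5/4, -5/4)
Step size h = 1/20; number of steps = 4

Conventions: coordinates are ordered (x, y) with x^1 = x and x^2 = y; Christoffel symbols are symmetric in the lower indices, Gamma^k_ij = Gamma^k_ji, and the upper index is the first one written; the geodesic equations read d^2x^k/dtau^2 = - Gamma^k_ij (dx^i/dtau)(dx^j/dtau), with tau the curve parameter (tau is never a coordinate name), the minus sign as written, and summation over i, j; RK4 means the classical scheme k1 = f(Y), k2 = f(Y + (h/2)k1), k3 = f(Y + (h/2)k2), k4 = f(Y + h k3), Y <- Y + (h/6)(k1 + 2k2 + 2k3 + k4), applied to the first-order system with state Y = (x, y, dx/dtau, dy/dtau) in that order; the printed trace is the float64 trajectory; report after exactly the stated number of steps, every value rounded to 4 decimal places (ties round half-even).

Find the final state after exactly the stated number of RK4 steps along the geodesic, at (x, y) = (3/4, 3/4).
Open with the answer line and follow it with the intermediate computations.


Answer: x = 1.0357, y = 0.4446, dx/dtau = 1.6090, dy/dtau = -1.8621

f(Y) = (dx/dtau, dy/dtau, -Gamma^x_ij Y'^i Y'^j, -Gamma^y_ij Y'^i Y'^j) with the Gammas evaluated at the stage position; h = 0.050000; intermediate values shown to 6 dp
step 0: x = 0.7500, y = 0.7500, dx/dtau = 1.2500, dy/dtau = -1.2500
step 1:
  k1: at (x, y) = (0.750000, 0.750000), (dx/dtau, dy/dtau) = (1.250000, -1.250000); Gamma_xxx = 0.000000, Gamma_xxy = 0.637586, Gamma_xyy = 0.212529, Gamma_yxx = 0.000000, Gamma_yxy = -0.850115, Gamma_yyy = -0.283372; k1 = (1.250000, -1.250000, 1.660380, -2.213841)
  k2: at (x, y) = (0.781250, 0.718750), (dx/dtau, dy/dtau) = (1.291510, -1.305346); Gamma_xxx = 0.000000, Gamma_xxy = 0.604773, Gamma_xyy = 0.184061, Gamma_yxx = 0.000000, Gamma_yxy = -0.841423, Gamma_yyy = -0.256085; k2 = (1.291510, -1.305346, 1.725506, -2.400704)
  k3: at (x, y) = (0.782288, 0.717366), (dx/dtau, dy/dtau) = (1.293138, -1.310018); Gamma_xxx = 0.000000, Gamma_xxy = 0.602919, Gamma_xyy = 0.182397, Gamma_yxx = 0.000000, Gamma_yxy = -0.841043, Gamma_yyy = -0.254436; k3 = (1.293138, -1.310018, 1.729709, -2.412862)
  k4: at (x, y) = (0.814657, 0.684499), (dx/dtau, dy/dtau) = (1.336485, -1.370643); Gamma_xxx = 0.000000, Gamma_xxy = 0.565587, Gamma_xyy = 0.151750, Gamma_yxx = 0.000000, Gamma_yxy = -0.827673, Gamma_yyy = -0.222069; k4 = (1.336485, -1.370643, 1.787046, -2.615142)
  Y <- Y + (h/6)(k1 + 2k2 + 2k3 + k4): x = 0.8146, y = 0.6846, dx/dtau = 1.3363, dy/dtau = -1.3705
step 2:
  k1: at (x, y) = (0.814631, 0.684572), (dx/dtau, dy/dtau) = (1.336315, -1.370468); Gamma_xxx = 0.000000, Gamma_xxy = 0.565715, Gamma_xyy = 0.151868, Gamma_yxx = 0.000000, Gamma_yxy = -0.827694, Gamma_yyy = -0.222197; k1 = (1.336315, -1.370468, 1.786839, -2.614314)
  k2: at (x, y) = (0.848039, 0.650310), (dx/dtau, dy/dtau) = (1.380986, -1.435825); Gamma_xxx = 0.000000, Gamma_xxy = 0.524348, Gamma_xyy = 0.119865, Gamma_yxx = 0.000000, Gamma_yxy = -0.808966, Gamma_yyy = -0.184928; k2 = (1.380986, -1.435825, 1.832300, -2.826879)
  k3: at (x, y) = (0.849156, 0.648676), (dx/dtau, dy/dtau) = (1.382123, -1.441140); Gamma_xxx = 0.000000, Gamma_xxy = 0.521925, Gamma_xyy = 0.117881, Gamma_yxx = 0.000000, Gamma_yxy = -0.808088, Gamma_yyy = -0.182513; k3 = (1.382123, -1.441140, 1.834349, -2.840093)
  k4: at (x, y) = (0.883738, 0.612515), (dx/dtau, dy/dtau) = (1.428033, -1.512472); Gamma_xxx = 0.000000, Gamma_xxy = 0.475767, Gamma_xyy = 0.084484, Gamma_yxx = 0.000000, Gamma_yxy = -0.782565, Gamma_yyy = -0.138964; k4 = (1.428033, -1.512472, 1.861915, -3.062570)
  Y <- Y + (h/6)(k1 + 2k2 + 2k3 + k4): x = 0.8837, y = 0.6126, dx/dtau = 1.4278, dy/dtau = -1.5122
step 3:
  k1: at (x, y) = (0.883720, 0.612598), (dx/dtau, dy/dtau) = (1.427833, -1.512225); Gamma_xxx = 0.000000, Gamma_xxy = 0.475920, Gamma_xyy = 0.084615, Gamma_yxx = 0.000000, Gamma_yxy = -0.782610, Gamma_yyy = -0.139142; k1 = (1.427833, -1.512225, 1.861717, -3.061434)
  k2: at (x, y) = (0.919415, 0.574792), (dx/dtau, dy/dtau) = (1.474375, -1.588760); Gamma_xxx = 0.000000, Gamma_xxy = 0.425943, Gamma_xyy = 0.051132, Gamma_yxx = 0.000000, Gamma_yxy = -0.749623, Gamma_yyy = -0.089987; k2 = (1.474375, -1.588760, 1.866419, -3.284734)
  k3: at (x, y) = (0.920579, 0.572879), (dx/dtau, dy/dtau) = (1.474493, -1.594343); Gamma_xxx = 0.000000, Gamma_xxy = 0.422983, Gamma_xyy = 0.048980, Gamma_yxx = 0.000000, Gamma_yxy = -0.748007, Gamma_yyy = -0.086616; k3 = (1.474493, -1.594343, 1.864234, -3.296727)
  k4: at (x, y) = (0.957444, 0.532881), (dx/dtau, dy/dtau) = (1.521044, -1.677061); Gamma_xxx = 0.000000, Gamma_xxy = 0.369007, Gamma_xyy = 0.016070, Gamma_yxx = 0.000000, Gamma_yxy = -0.705874, Gamma_yyy = -0.030739; k4 = (1.521044, -1.677061, 1.837390, -3.514751)
  Y <- Y + (h/6)(k1 + 2k2 + 2k3 + k4): x = 0.9574, y = 0.5330, dx/dtau = 1.5208, dy/dtau = -1.6767
step 4:
  k1: at (x, y) = (0.957441, 0.532969), (dx/dtau, dy/dtau) = (1.520836, -1.676717); Gamma_xxx = 0.000000, Gamma_xxy = 0.369166, Gamma_xyy = 0.016194, Gamma_yxx = 0.000000, Gamma_yxy = -0.705945, Gamma_yyy = -0.030967; k1 = (1.520836, -1.676717, 1.837229, -3.513275)
  k2: at (x, y) = (0.995462, 0.491051), (dx/dtau, dy/dtau) = (1.566767, -1.764549); Gamma_xxx = 0.000000, Gamma_xxy = 0.312874, Gamma_xyy = -0.014295, Gamma_yxx = 0.000000, Gamma_yxy = -0.654338, Gamma_yyy = 0.029896; k2 = (1.566767, -1.764549, 1.774474, -3.711098)
  k3: at (x, y) = (0.996611, 0.488855), (dx/dtau, dy/dtau) = (1.565198, -1.769495); Gamma_xxx = 0.000000, Gamma_xxy = 0.309625, Gamma_xyy = -0.016264, Gamma_yxx = 0.000000, Gamma_yxy = -0.651779, Gamma_yyy = 0.034237; k3 = (1.565198, -1.769495, 1.766007, -3.717547)
  k4: at (x, y) = (1.035701, 0.444494), (dx/dtau, dy/dtau) = (1.609136, -1.862594); Gamma_xxx = 0.000000, Gamma_xxy = 0.251991, Gamma_xyy = -0.042695, Gamma_yxx = 0.000000, Gamma_yxy = -0.589371, Gamma_yyy = 0.099857; k4 = (1.609136, -1.862594, 1.658637, -3.879319)
  Y <- Y + (h/6)(k1 + 2k2 + 2k3 + k4): x = 1.0357, y = 0.4446, dx/dtau = 1.6090, dy/dtau = -1.8621


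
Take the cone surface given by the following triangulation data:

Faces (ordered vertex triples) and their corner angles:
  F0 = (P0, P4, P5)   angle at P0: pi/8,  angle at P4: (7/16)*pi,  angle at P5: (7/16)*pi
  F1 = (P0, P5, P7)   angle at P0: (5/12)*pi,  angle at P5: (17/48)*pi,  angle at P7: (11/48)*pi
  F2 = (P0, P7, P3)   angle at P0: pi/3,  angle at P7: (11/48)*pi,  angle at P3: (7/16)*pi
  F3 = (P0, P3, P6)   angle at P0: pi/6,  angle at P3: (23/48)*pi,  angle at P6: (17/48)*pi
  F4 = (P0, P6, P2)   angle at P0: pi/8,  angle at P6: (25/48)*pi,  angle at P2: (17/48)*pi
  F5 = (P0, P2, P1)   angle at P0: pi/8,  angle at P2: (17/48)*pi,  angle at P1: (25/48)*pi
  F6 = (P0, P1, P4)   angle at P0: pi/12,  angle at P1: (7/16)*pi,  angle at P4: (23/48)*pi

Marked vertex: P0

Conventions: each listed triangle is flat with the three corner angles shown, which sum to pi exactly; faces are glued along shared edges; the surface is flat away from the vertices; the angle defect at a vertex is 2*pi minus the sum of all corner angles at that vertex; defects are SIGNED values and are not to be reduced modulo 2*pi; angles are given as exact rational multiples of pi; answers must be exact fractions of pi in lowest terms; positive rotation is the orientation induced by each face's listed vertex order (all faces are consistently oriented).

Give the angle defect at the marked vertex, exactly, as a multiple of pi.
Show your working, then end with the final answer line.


Sum of corner angles at P0: (11/8)*pi
defect = 2*pi - (11/8)*pi

Answer: defect(P0) = (5/8)*pi


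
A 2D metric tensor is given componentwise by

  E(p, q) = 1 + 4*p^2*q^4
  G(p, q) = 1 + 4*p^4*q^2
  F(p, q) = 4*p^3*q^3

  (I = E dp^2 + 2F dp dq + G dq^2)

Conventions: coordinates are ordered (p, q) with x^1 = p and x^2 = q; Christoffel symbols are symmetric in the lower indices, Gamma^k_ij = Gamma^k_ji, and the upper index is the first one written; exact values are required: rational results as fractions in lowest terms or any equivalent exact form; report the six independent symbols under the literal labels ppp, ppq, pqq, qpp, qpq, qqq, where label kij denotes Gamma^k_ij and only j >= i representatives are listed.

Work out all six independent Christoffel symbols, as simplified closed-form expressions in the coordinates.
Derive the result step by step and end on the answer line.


E = 1 + 4*p^2*q^4; F = 4*p^3*q^3; G = 1 + 4*p^4*q^2
Gamma^k_ij = (1/2) g^{kl} (d_i g_jl + d_j g_il - d_l g_ij), with g^inv = (1/(EG-F^2)) [[G, -F], [-F, E]]
first partials: E_p = 8*p*q^4, E_q = 16*p^2*q^3, F_p = 12*p^2*q^3, F_q = 12*p^3*q^2, G_p = 16*p^3*q^2, G_q = 8*p^4*q
D = EG - F^2 = 1 + 4*p^2*q^4 + 4*p^4*q^2
expanded: Gamma^p_pp = (G E_p - 2F F_p + F E_q)/(2D), Gamma^p_pq = (G E_q - F G_p)/(2D), Gamma^p_qq = (2G F_q - G G_p - F G_q)/(2D), Gamma^q_pp = (2E F_p - E E_q - F E_p)/(2D), Gamma^q_pq = (E G_p - F E_q)/(2D), Gamma^q_qq = (E G_q - 2F F_q + F G_p)/(2D); substitute and cancel common factors

Answer: Gamma_ppp = 4*p*q^4/(4*p^4*q^2 + 4*p^2*q^4 + 1), Gamma_ppq = 8*p^2*q^3/(4*p^4*q^2 + 4*p^2*q^4 + 1), Gamma_pqq = 4*p^3*q^2/(4*p^4*q^2 + 4*p^2*q^4 + 1), Gamma_qpp = 4*p^2*q^3/(4*p^4*q^2 + 4*p^2*q^4 + 1), Gamma_qpq = 8*p^3*q^2/(4*p^4*q^2 + 4*p^2*q^4 + 1), Gamma_qqq = 4*p^4*q/(4*p^4*q^2 + 4*p^2*q^4 + 1)


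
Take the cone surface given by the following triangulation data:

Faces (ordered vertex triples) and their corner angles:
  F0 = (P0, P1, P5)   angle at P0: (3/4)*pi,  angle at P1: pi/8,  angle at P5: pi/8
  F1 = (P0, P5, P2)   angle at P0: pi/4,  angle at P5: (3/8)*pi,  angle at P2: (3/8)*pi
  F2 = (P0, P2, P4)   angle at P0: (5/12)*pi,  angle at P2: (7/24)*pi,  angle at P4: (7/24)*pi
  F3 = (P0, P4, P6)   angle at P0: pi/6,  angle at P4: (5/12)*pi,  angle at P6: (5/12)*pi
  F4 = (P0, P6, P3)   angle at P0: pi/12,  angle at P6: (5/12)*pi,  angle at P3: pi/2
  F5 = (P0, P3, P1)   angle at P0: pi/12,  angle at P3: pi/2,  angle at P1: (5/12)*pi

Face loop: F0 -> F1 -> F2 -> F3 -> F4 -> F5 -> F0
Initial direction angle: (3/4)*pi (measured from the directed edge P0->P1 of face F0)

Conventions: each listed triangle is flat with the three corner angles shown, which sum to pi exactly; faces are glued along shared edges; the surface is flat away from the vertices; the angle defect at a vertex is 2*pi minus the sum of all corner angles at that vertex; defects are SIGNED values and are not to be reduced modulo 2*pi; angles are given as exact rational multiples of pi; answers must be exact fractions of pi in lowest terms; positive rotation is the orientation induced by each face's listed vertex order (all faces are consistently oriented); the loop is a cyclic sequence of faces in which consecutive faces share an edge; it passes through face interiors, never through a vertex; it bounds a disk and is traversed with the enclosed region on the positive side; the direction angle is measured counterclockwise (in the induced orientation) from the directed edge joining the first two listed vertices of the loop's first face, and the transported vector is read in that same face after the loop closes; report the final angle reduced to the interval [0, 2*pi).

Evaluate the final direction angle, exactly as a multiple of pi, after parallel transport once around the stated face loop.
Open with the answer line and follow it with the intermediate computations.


Answer: final direction angle = pi

enclosed vertex P0: corner angles sum to (7/4)*pi, defect = 2*pi - (7/4)*pi = pi/4
adding the enclosed defects to the starting angle (mod 2*pi, induced orientation) gives the holonomy
final angle = (3/4)*pi + pi/4 = pi (mod 2*pi)


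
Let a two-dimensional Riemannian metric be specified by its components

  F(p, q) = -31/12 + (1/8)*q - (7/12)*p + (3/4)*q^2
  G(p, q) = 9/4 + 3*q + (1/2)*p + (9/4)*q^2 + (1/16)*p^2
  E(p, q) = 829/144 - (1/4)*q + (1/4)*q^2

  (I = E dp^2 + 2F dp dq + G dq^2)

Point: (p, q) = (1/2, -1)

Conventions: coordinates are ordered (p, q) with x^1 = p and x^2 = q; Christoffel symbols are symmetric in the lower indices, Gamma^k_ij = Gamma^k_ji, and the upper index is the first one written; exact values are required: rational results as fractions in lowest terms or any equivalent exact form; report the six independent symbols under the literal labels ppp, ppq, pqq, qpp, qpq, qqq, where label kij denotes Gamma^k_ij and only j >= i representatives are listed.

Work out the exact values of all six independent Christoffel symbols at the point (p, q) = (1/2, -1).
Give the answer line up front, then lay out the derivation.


Answer: Gamma_ppp = -4320/55157, Gamma_ppq = -270/55157, Gamma_pqq = -85005/110314, Gamma_qpp = -36040/165471, Gamma_qpq = 8442/55157, Gamma_qqq = -77592/55157

E = 901/144, F = -9/4, G = 113/64 at the point
E_p = 0, E_q = -3/4, F_p = -7/12, F_q = -11/8, G_p = 9/16, G_q = -3/2
EG - F^2 = 55157/9216;  g^inv = (9216/55157) * [[113/64, 9/4], [9/4, 901/144]]
first-kind symbols [ij,l] = (1/2)(d_i g_jl + d_j g_il - d_l g_ij): [pp,p] = E_p/2 = 0, [pp,q] = F_p - E_q/2 = -5/24, [pq,p] = E_q/2 = -3/8, [pq,q] = G_p/2 = 9/32, [qq,p] = F_q - G_p/2 = -53/32, [qq,q] = G_q/2 = -3/4
Gamma^p_ij = (G*[ij,p] - F*[ij,q])/(EG - F^2), Gamma^q_ij = (E*[ij,q] - F*[ij,p])/(EG - F^2)


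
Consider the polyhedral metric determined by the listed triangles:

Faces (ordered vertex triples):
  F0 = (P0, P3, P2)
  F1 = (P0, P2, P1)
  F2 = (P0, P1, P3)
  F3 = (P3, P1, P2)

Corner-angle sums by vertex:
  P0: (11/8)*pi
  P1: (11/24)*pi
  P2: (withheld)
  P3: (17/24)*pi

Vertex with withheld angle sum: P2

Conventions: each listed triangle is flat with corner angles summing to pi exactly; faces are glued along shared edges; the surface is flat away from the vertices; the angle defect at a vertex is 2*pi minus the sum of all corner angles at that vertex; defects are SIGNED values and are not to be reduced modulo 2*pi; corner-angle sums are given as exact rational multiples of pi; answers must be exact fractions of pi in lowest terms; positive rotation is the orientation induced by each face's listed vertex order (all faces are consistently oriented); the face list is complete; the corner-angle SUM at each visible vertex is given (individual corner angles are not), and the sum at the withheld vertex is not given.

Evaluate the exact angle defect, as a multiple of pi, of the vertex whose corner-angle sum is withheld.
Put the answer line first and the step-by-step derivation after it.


Answer: defect(P2) = (13/24)*pi

V = 4, E = 6, F = 4; chi = V - E + F = 2
Gauss-Bonnet: total defect = 2*pi*chi = 4*pi; visible defects sum to (83/24)*pi


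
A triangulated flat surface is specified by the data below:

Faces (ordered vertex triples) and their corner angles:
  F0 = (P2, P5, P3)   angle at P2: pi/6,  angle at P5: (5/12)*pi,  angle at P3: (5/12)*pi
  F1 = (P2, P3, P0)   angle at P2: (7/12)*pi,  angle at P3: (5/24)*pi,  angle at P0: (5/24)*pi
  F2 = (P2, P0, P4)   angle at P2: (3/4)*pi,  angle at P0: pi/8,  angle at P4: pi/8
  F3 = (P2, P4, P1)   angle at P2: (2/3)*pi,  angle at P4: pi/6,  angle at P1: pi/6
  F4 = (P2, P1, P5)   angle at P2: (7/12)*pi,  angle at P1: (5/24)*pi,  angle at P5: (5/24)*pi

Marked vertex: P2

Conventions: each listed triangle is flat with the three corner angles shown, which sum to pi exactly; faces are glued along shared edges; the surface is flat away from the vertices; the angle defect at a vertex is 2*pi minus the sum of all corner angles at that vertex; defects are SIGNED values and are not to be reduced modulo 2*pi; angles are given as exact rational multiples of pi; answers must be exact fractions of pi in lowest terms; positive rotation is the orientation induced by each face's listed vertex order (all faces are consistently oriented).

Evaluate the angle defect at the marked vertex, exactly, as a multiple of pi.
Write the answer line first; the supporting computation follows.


Answer: defect(P2) = (-3/4)*pi

Sum of corner angles at P2: (11/4)*pi
defect = 2*pi - (11/4)*pi


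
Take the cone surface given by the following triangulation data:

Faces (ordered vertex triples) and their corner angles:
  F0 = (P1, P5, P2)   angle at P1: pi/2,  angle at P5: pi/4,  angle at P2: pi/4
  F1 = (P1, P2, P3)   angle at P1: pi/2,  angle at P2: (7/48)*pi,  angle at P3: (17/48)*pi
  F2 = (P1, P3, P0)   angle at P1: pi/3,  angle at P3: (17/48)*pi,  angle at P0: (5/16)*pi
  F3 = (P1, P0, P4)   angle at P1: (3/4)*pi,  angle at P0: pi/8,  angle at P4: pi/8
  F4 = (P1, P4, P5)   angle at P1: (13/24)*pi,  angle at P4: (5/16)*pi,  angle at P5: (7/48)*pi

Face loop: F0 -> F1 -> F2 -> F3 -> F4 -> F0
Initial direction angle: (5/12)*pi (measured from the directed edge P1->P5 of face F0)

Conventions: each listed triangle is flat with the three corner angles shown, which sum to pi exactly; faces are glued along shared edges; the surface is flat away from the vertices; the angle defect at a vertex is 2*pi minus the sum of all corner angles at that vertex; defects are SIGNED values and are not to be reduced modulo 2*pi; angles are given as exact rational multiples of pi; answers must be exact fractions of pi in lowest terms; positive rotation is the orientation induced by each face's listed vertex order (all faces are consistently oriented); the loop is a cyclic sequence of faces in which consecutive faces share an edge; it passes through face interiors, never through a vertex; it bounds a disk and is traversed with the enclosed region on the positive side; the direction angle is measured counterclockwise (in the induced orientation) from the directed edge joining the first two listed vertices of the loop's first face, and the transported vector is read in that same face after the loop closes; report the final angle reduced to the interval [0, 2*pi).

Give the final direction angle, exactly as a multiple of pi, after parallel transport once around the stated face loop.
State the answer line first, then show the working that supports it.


Answer: final direction angle = (43/24)*pi

enclosed vertex P1: corner angles sum to (21/8)*pi, defect = 2*pi - (21/8)*pi = (-5/8)*pi
by Gauss-Bonnet the loop rotates the vector by the enclosed defect sum (positive orientation, mod 2*pi)
final angle = (5/12)*pi - (5/8)*pi = (43/24)*pi (mod 2*pi)


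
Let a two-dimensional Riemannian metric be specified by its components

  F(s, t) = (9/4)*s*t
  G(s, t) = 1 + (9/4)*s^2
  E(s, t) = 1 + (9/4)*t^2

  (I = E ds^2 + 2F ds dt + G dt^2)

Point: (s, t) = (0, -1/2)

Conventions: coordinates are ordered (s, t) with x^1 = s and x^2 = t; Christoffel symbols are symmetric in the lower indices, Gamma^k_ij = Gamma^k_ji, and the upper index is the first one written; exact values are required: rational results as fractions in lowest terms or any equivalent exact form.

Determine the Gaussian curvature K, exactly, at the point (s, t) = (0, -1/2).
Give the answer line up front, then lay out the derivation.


Answer: K = -576/625

E = 25/16, F = 0, G = 1, EG - F^2 = 25/16 at the point
E_s = 0, E_t = -9/4, F_s = -9/8, F_t = 0, G_s = 0, G_t = 0
E_tt = 9/2, F_st = 9/4, G_ss = 9/2
Compute both Brioschi determinants and normalise by (EG - F^2)^2.
M1 = [[-E_tt/2 + F_st - G_ss/2, E_s/2, F_s - E_t/2], [F_t - G_s/2, E, F], [G_t/2, F, G]] = [[-9/4, 0, 0], [0, 25/16, 0], [0, 0, 1]]; det M1 = -225/64
M2 = [[0, E_t/2, G_s/2], [E_t/2, E, F], [G_s/2, F, G]] = [[0, -9/8, 0], [-9/8, 25/16, 0], [0, 0, 1]]; det M2 = -81/64
det M1 - det M2 = -9/4; K = -9/4 / (25/16)^2 = -576/625


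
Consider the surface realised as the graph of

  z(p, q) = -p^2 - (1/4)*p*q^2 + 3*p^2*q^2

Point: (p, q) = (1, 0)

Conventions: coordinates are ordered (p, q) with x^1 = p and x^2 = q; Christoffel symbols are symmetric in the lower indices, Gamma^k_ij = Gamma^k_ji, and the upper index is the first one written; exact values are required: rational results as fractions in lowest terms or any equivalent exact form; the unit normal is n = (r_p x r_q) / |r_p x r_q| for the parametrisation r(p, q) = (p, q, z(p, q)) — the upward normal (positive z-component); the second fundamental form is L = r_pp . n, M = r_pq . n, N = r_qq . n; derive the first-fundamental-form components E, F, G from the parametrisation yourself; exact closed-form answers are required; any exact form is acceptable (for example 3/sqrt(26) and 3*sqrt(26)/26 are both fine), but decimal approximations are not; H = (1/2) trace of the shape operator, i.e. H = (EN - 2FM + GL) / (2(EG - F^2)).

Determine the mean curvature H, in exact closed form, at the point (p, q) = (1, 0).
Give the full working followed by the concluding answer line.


z_p = -2, z_q = 0, z_pp = -2, z_pq = 0, z_qq = 11/2
E = 5, F = 0, G = 1; answer radicand W^2 = 5
unnormalised second-form numerators: l = -2, m = 0, n = 11/2; L = l/sqrt(5), and similarly M = m/sqrt(W^2), N = n/sqrt(W^2)
H = (E*n - 2*F*m + G*l) / (2*(EG - F^2)*sqrt(W^2)); E*n - 2*F*m + G*l = 51/2, EG - F^2 = 5, so H = (51/20)/sqrt(5)

Answer: H = 51*sqrt(5)/100


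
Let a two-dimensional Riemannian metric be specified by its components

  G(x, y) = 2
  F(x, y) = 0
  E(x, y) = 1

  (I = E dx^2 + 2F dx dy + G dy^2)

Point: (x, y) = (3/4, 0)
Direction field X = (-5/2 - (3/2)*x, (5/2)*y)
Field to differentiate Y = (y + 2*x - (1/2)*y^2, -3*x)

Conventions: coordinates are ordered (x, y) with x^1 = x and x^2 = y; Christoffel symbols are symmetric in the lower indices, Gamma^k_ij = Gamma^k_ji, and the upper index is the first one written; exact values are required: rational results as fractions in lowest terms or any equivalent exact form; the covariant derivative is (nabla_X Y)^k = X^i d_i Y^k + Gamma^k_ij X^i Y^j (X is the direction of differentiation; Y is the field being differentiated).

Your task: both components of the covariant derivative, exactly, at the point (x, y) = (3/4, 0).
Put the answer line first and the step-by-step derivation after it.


Answer: (nabla_X Y)^x = -29/4, (nabla_X Y)^y = 87/8

E = 1, F = 0, G = 2 at the point
E_x = 0, E_y = 0, F_x = 0, F_y = 0, G_x = 0, G_y = 0
EG - F^2 = 2;  g^inv = (1/2) * [[2, 0], [0, 1]]
first-kind symbols [ij,l] = (1/2)(d_i g_jl + d_j g_il - d_l g_ij): [xx,x] = E_x/2 = 0, [xx,y] = F_x - E_y/2 = 0, [xy,x] = E_y/2 = 0, [xy,y] = G_x/2 = 0, [yy,x] = F_y - G_x/2 = 0, [yy,y] = G_y/2 = 0
Gamma^x_ij = (G*[ij,x] - F*[ij,y])/(EG - F^2), Gamma^y_ij = (E*[ij,y] - F*[ij,x])/(EG - F^2)
Gamma_xxx = 0, Gamma_xxy = 0, Gamma_xyy = 0, Gamma_yxx = 0, Gamma_yxy = 0, Gamma_yyy = 0
X = (-29/8, 0), Y = (3/2, -9/4) at the point


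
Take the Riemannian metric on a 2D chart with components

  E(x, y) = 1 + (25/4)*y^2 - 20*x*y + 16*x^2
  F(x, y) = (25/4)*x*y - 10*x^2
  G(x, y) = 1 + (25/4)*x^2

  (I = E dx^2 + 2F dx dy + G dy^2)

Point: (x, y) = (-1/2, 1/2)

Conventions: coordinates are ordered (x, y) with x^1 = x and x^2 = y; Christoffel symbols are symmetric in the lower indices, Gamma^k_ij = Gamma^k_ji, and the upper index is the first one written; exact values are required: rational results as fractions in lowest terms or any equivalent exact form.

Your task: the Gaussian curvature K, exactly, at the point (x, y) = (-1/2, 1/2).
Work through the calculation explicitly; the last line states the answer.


E = 185/16, F = -65/16, G = 41/16, EG - F^2 = 105/8 at the point
E_x = -26, E_y = 65/4, F_x = 105/8, F_y = -25/8, G_x = -25/4, G_y = 0
E_yy = 25/2, F_xy = 25/4, G_xx = 25/2
The intrinsic route: Brioschi's K = (det M1 - det M2)/(EG - F^2)^2.
M1 = [[-E_yy/2 + F_xy - G_xx/2, E_x/2, F_x - E_y/2], [F_y - G_x/2, E, F], [G_y/2, F, G]] = [[-25/4, -13, 5], [0, 185/16, -65/16], [0, -65/16, 41/16]]; det M1 = -2625/32
M2 = [[0, E_y/2, G_x/2], [E_y/2, E, F], [G_x/2, F, G]] = [[0, 65/8, -25/8], [65/8, 185/16, -65/16], [-25/8, -65/16, 41/16]]; det M2 = -2425/32
det M1 - det M2 = -25/4; K = -25/4 / (105/8)^2 = -16/441

Answer: K = -16/441


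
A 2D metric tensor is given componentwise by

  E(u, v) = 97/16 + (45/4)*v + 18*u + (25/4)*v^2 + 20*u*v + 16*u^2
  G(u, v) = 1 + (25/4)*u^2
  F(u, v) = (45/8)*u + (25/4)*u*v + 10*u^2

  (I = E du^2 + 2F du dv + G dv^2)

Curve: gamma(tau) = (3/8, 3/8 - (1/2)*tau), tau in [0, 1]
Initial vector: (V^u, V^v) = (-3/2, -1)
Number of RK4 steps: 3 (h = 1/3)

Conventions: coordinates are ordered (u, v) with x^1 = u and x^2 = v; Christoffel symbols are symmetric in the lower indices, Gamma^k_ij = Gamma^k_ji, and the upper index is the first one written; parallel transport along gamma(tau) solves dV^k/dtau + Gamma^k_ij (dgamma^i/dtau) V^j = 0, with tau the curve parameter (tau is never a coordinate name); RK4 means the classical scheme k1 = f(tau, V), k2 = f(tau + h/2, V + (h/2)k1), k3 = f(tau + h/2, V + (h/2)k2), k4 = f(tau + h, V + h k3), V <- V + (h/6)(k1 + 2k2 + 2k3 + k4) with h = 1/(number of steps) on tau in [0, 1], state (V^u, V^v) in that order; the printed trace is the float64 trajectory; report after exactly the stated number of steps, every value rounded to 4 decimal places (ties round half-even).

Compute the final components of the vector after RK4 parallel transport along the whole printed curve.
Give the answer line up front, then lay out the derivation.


Answer: V^u = -1.9795, V^v = -1.1131

gamma'(tau) = (0, -1/2); f(tau, V)^k = -Gamma^k_ij(gamma(tau)) gamma'^i(tau) V^j; h = 1/3; intermediate values shown to 6 dp
curve data and Christoffel symbols at the stage parameters:
  tau = 0.000000: gamma = (0.375000, 0.375000), gamma' = (0.000000, -0.500000); Gamma_uuu = 0.786112, Gamma_uuv = 0.491320, Gamma_uvv = 0.000000, Gamma_vuu = 0.157222, Gamma_vuv = 0.098264, Gamma_vvv = 0.000000
  tau = 0.166667: gamma = (0.375000, 0.291667), gamma' = (0.000000, -0.500000); Gamma_uuu = 0.816553, Gamma_uuv = 0.510345, Gamma_uvv = 0.000000, Gamma_vuu = 0.170906, Gamma_vuv = 0.106816, Gamma_vvv = 0.000000
  tau = 0.333333: gamma = (0.375000, 0.208333), gamma' = (0.000000, -0.500000); Gamma_uuu = 0.849118, Gamma_uuv = 0.530699, Gamma_uvv = 0.000000, Gamma_vuu = 0.186392, Gamma_vuv = 0.116495, Gamma_vvv = 0.000000
  tau = 0.500000: gamma = (0.375000, 0.125000), gamma' = (0.000000, -0.500000); Gamma_uuu = 0.883978, Gamma_uuv = 0.552486, Gamma_uvv = 0.000000, Gamma_vuu = 0.203995, Gamma_vuv = 0.127497, Gamma_vvv = 0.000000
  tau = 0.666667: gamma = (0.375000, 0.041667), gamma' = (0.000000, -0.500000); Gamma_uuu = 0.921305, Gamma_uuv = 0.575816, Gamma_uvv = 0.000000, Gamma_vuu = 0.224101, Gamma_vuv = 0.140063, Gamma_vvv = 0.000000
  tau = 0.833333: gamma = (0.375000, -0.041667), gamma' = (0.000000, -0.500000); Gamma_uuu = 0.961263, Gamma_uuv = 0.600790, Gamma_uvv = 0.000000, Gamma_vuu = 0.247182, Gamma_vuv = 0.154489, Gamma_vvv = 0.000000
  tau = 1.000000: gamma = (0.375000, -0.125000), gamma' = (0.000000, -0.500000); Gamma_uuu = 1.003993, Gamma_uuv = 0.627496, Gamma_uvv = 0.000000, Gamma_vuu = 0.273816, Gamma_vuv = 0.171135, Gamma_vvv = 0.000000
step 0: V^u = -1.5000, V^v = -1.0000
step 1: k1 = (-0.368490, -0.073698), k2 = (-0.398430, -0.083392), k3 = (-0.399704, -0.083659), k4 = (-0.433378, -0.095132); V <- V + (h/6)(k1 + 2k2 + 2k3 + k4): V^u = -1.6332, V^v = -1.0279
step 2: k1 = (-0.433376, -0.095131), k2 = (-0.471121, -0.108720), k3 = (-0.472859, -0.109121), k4 = (-0.515600, -0.125416); V <- V + (h/6)(k1 + 2k2 + 2k3 + k4): V^u = -1.7908, V^v = -1.0644
step 3: k1 = (-0.515596, -0.125415), k2 = (-0.563772, -0.144970), k3 = (-0.566184, -0.145590), k4 = (-0.621084, -0.169387); V <- V + (h/6)(k1 + 2k2 + 2k3 + k4): V^u = -1.9795, V^v = -1.1131


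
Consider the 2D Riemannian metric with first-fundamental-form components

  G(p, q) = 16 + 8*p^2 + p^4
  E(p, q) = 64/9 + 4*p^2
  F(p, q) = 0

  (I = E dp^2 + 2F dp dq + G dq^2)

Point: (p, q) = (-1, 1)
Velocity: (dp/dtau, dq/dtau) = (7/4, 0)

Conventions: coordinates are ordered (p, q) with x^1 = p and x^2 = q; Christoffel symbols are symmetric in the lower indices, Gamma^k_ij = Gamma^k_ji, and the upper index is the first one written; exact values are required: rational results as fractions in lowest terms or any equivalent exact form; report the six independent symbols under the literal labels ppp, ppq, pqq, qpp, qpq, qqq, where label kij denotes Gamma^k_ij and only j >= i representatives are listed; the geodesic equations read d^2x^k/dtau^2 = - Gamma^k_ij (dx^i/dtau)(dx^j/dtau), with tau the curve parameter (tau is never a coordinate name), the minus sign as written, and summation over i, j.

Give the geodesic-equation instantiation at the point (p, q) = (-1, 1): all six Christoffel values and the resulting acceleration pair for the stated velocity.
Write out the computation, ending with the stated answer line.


E = 100/9, F = 0, G = 25 at the point
E_p = -8, E_q = 0, F_p = 0, F_q = 0, G_p = -20, G_q = 0
EG - F^2 = 2500/9;  g^inv = (9/2500) * [[25, 0], [0, 100/9]]
first-kind symbols [ij,l] = (1/2)(d_i g_jl + d_j g_il - d_l g_ij): [pp,p] = E_p/2 = -4, [pp,q] = F_p - E_q/2 = 0, [pq,p] = E_q/2 = 0, [pq,q] = G_p/2 = -10, [qq,p] = F_q - G_p/2 = 10, [qq,q] = G_q/2 = 0
Gamma^p_ij = (G*[ij,p] - F*[ij,q])/(EG - F^2), Gamma^q_ij = (E*[ij,q] - F*[ij,p])/(EG - F^2)
Gamma_ppp = -9/25, Gamma_ppq = 0, Gamma_pqq = 9/10, Gamma_qpp = 0, Gamma_qpq = -2/5, Gamma_qqq = 0
d^2p/dtau^2 = -(Gamma_ppp*(7/4)^2 + 2*Gamma_ppq*(7/4)*(0) + Gamma_pqq*(0)^2) = 441/400
d^2q/dtau^2 = -(Gamma_qpp*(7/4)^2 + 2*Gamma_qpq*(7/4)*(0) + Gamma_qqq*(0)^2) = 0

Answer: Gamma_ppp = -9/25, Gamma_ppq = 0, Gamma_pqq = 9/10, Gamma_qpp = 0, Gamma_qpq = -2/5, Gamma_qqq = 0; accelerations (d^2p/dtau^2, d^2q/dtau^2) = (441/400, 0)


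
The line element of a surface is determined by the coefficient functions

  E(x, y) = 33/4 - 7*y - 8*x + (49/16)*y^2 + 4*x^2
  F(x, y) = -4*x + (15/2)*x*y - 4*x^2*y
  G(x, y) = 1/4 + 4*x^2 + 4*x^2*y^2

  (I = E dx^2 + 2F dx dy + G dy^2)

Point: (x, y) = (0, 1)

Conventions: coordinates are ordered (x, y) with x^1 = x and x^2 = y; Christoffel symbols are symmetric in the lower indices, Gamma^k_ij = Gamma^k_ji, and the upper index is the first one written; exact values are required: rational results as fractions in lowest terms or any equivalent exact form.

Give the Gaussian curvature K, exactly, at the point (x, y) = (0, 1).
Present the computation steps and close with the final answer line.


E = 69/16, F = 0, G = 1/4, EG - F^2 = 69/64 at the point
E_x = -8, E_y = -7/8, F_x = 7/2, F_y = 0, G_x = 0, G_y = 0
E_yy = 49/8, F_xy = 15/2, G_xx = 16
By Brioschi, K is (det M1 - det M2) divided by (EG - F^2) squared.
M1 = [[-E_yy/2 + F_xy - G_xx/2, E_x/2, F_x - E_y/2], [F_y - G_x/2, E, F], [G_y/2, F, G]] = [[-57/16, -4, 63/16], [0, 69/16, 0], [0, 0, 1/4]]; det M1 = -3933/1024
M2 = [[0, E_y/2, G_x/2], [E_y/2, E, F], [G_x/2, F, G]] = [[0, -7/16, 0], [-7/16, 69/16, 0], [0, 0, 1/4]]; det M2 = -49/1024
det M1 - det M2 = -971/256; K = -971/256 / (69/64)^2 = -15536/4761

Answer: K = -15536/4761


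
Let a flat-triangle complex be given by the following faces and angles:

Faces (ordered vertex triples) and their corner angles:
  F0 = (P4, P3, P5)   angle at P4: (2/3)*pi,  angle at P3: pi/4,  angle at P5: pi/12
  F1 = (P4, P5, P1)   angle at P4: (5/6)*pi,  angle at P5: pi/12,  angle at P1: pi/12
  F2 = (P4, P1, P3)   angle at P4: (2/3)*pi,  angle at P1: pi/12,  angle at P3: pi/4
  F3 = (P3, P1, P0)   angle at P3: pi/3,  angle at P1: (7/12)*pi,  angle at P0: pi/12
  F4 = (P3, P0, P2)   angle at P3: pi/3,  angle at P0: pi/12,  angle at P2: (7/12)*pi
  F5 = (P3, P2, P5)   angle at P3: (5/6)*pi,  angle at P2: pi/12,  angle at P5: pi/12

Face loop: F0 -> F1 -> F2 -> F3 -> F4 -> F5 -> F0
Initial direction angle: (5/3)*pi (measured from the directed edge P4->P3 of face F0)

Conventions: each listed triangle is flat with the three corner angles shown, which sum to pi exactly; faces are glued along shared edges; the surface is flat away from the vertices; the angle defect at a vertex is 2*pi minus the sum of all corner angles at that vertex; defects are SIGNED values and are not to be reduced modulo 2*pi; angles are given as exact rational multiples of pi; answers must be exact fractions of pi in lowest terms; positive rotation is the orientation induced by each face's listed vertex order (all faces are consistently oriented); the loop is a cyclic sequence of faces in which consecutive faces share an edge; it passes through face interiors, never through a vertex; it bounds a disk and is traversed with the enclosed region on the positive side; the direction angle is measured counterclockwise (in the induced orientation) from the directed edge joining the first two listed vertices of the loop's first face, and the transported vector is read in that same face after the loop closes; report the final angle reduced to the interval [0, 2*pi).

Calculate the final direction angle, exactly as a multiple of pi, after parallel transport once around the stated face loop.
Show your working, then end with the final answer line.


enclosed vertex P3: corner angles sum to 2*pi, defect = 2*pi - 2*pi = 0
enclosed vertex P4: corner angles sum to (13/6)*pi, defect = 2*pi - (13/6)*pi = -pi/6
adding the enclosed defects to the starting angle (mod 2*pi, induced orientation) gives the holonomy
final angle = (5/3)*pi - pi/6 = (3/2)*pi (mod 2*pi)

Answer: final direction angle = (3/2)*pi


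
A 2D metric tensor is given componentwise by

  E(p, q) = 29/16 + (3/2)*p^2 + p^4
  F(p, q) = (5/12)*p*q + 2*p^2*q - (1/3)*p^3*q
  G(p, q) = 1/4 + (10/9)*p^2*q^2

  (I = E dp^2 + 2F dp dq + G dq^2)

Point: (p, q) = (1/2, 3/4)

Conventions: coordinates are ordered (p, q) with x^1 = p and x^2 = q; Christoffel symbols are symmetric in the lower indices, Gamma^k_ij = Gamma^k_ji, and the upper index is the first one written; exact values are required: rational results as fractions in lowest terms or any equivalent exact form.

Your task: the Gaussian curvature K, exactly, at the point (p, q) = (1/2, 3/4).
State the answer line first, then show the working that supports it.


Answer: K = 35872/21675

E = 9/4, F = 1/2, G = 13/32, EG - F^2 = 85/128 at the point
E_p = 2, E_q = 0, F_p = 13/8, F_q = 2/3, G_p = 5/8, G_q = 5/12
E_qq = 0, F_pq = 13/6, G_pp = 5/4
Brioschi: K = (det M1 - det M2) / (EG - F^2)^2 with the standard first/second-derivative matrices M1, M2.
M1 = [[-E_qq/2 + F_pq - G_pp/2, E_p/2, F_p - E_q/2], [F_q - G_p/2, E, F], [G_q/2, F, G]] = [[37/24, 1, 13/8], [17/48, 9/4, 1/2], [5/24, 1/2, 13/32]]; det M1 = 1567/3072
M2 = [[0, E_q/2, G_p/2], [E_q/2, E, F], [G_p/2, F, G]] = [[0, 0, 5/16], [0, 9/4, 1/2], [5/16, 1/2, 13/32]]; det M2 = -225/1024
det M1 - det M2 = 1121/1536; K = 1121/1536 / (85/128)^2 = 35872/21675


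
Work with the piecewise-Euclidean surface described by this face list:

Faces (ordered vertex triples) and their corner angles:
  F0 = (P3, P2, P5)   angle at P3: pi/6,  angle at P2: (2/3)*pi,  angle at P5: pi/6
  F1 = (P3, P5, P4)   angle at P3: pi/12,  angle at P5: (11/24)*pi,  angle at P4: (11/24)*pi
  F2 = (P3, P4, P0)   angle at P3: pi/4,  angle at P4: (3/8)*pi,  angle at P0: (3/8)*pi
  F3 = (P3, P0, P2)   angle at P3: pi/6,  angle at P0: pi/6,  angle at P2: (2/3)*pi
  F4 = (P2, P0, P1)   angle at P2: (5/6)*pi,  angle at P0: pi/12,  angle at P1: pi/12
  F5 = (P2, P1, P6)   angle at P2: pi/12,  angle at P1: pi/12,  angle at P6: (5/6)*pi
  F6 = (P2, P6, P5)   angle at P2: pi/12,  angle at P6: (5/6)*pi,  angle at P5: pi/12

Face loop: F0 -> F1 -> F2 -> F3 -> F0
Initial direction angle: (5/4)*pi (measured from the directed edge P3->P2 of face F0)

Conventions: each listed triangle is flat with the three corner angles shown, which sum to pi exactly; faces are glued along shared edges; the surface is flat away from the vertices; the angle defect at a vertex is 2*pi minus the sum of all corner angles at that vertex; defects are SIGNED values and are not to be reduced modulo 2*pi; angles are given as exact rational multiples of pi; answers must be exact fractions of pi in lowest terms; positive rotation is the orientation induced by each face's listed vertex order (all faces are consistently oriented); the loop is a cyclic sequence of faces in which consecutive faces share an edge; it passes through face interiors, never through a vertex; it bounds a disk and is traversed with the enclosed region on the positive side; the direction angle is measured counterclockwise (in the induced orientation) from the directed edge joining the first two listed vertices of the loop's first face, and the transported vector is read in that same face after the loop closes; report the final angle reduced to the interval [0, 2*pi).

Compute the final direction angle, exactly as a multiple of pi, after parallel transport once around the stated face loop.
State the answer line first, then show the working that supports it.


Answer: final direction angle = (7/12)*pi

enclosed vertex P3: corner angles sum to (2/3)*pi, defect = 2*pi - (2/3)*pi = (4/3)*pi
by Gauss-Bonnet the loop rotates the vector by the enclosed defect sum (positive orientation, mod 2*pi)
final angle = (5/4)*pi + (4/3)*pi = (7/12)*pi (mod 2*pi)


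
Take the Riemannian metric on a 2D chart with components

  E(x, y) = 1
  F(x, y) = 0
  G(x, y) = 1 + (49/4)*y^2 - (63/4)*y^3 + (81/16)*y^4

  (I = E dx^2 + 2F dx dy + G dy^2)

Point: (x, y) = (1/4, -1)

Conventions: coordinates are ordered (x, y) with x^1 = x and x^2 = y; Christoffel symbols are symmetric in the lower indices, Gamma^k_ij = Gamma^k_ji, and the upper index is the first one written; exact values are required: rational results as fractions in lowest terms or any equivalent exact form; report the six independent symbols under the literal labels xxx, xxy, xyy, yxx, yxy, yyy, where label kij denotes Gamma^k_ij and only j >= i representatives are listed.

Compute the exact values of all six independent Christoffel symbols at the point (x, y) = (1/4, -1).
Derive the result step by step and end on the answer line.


E = 1, F = 0, G = 545/16 at the point
E_x = 0, E_y = 0, F_x = 0, F_y = 0, G_x = 0, G_y = -92
EG - F^2 = 545/16;  g^inv = (16/545) * [[545/16, 0], [0, 1]]
first-kind symbols [ij,l] = (1/2)(d_i g_jl + d_j g_il - d_l g_ij): [xx,x] = E_x/2 = 0, [xx,y] = F_x - E_y/2 = 0, [xy,x] = E_y/2 = 0, [xy,y] = G_x/2 = 0, [yy,x] = F_y - G_x/2 = 0, [yy,y] = G_y/2 = -46
Gamma^x_ij = (G*[ij,x] - F*[ij,y])/(EG - F^2), Gamma^y_ij = (E*[ij,y] - F*[ij,x])/(EG - F^2)

Answer: Gamma_xxx = 0, Gamma_xxy = 0, Gamma_xyy = 0, Gamma_yxx = 0, Gamma_yxy = 0, Gamma_yyy = -736/545


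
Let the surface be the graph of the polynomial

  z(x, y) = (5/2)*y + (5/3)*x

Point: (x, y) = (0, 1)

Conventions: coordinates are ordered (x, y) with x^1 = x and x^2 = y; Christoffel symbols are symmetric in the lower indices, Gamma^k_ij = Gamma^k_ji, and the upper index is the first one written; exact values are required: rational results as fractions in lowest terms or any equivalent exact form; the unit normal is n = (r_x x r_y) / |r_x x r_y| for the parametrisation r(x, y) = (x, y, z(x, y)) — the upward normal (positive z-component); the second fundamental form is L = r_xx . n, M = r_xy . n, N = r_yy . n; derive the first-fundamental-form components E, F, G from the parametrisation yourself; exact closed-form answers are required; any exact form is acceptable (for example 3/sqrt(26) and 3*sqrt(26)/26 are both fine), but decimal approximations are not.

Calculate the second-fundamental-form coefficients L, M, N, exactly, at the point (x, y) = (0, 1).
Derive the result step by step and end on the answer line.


z_x = 5/3, z_y = 5/2, z_xx = 0, z_xy = 0, z_yy = 0
E = 34/9, F = 25/6, G = 29/4; answer radicand W^2 = 361/36
unnormalised second-form numerators: l = 0, m = 0, n = 0; L = l/sqrt(361/36), and similarly M = m/sqrt(W^2), N = n/sqrt(W^2)

Answer: L = 0, M = 0, N = 0
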